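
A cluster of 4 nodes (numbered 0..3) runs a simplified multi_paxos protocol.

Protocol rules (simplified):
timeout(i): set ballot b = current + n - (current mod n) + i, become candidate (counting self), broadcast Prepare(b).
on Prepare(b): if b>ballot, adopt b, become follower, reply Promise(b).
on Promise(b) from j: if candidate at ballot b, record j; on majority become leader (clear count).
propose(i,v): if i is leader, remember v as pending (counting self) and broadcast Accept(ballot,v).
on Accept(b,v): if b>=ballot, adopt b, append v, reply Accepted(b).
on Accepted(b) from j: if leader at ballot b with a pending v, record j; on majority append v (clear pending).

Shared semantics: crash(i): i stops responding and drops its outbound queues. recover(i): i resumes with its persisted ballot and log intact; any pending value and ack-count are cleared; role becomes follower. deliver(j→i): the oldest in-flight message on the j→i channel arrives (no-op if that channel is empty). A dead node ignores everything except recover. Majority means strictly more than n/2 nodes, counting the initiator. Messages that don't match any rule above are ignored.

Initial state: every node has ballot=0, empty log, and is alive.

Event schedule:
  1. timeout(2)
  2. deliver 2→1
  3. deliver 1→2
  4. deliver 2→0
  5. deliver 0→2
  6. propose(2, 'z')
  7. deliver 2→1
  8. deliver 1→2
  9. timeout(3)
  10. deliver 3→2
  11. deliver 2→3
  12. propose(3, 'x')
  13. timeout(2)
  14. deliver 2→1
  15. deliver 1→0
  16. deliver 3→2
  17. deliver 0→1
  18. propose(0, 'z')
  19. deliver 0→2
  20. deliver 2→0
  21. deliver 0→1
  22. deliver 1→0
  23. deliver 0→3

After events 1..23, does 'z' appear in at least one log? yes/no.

yes

1. timeout(2):  <2:cand b6 ->
2. deliver 2→1:  <1:foll b6 ->
3. deliver 1→2:  nop
4. deliver 2→0:  <0:foll b6 ->
5. deliver 0→2:  <2:lead b6 ->
6. propose(2,'z'):  nop
7. deliver 2→1:  <1:foll b6 z>
8. deliver 1→2:  nop
9. timeout(3):  <3:cand b7 ->
10. deliver 3→2:  <2:foll b7 ->
11. deliver 2→3:  nop
12. propose(3,'x'):  nop
13. timeout(2):  <2:cand b10 ->
14. deliver 2→1:  <1:foll b10 z>
15. deliver 1→0:  nop
16. deliver 3→2:  nop
17. deliver 0→1:  nop
18. propose(0,'z'):  nop
19. deliver 0→2:  nop
20. deliver 2→0:  <0:foll b6 z>
21. deliver 0→1:  nop
22. deliver 1→0:  nop
23. deliver 0→3:  nop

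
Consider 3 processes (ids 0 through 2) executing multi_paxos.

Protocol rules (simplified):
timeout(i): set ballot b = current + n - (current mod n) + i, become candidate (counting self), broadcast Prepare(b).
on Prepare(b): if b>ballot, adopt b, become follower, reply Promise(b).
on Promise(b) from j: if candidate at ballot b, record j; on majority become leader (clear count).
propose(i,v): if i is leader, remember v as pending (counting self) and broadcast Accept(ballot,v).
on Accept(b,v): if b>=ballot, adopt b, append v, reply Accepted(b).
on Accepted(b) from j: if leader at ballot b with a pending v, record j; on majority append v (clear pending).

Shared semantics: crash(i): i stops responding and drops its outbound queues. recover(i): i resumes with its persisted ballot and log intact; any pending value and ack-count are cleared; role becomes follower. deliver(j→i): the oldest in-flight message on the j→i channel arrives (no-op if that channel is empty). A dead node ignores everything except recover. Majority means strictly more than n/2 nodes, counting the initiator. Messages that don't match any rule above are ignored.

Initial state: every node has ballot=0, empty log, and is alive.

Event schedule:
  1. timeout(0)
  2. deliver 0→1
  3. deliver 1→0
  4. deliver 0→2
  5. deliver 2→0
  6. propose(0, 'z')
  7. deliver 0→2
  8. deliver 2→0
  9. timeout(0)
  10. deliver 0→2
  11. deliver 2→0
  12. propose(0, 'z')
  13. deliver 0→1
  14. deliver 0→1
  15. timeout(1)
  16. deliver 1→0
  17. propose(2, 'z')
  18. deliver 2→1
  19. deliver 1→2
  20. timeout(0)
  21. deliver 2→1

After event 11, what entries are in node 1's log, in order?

[1] timeout(0) → N0(cand b3 [-])
[2] deliver 0→1 → N1(foll b3 [-])
[3] deliver 1→0 → N0(lead b3 [-])
[4] deliver 0→2 → N2(foll b3 [-])
[5] deliver 2→0 → ∅
[6] propose(0,'z') → ∅
[7] deliver 0→2 → N2(foll b3 [z])
[8] deliver 2→0 → N0(lead b3 [z])
[9] timeout(0) → N0(cand b6 [z])
[10] deliver 0→2 → N2(foll b6 [z])
[11] deliver 2→0 → N0(lead b6 [z])

empty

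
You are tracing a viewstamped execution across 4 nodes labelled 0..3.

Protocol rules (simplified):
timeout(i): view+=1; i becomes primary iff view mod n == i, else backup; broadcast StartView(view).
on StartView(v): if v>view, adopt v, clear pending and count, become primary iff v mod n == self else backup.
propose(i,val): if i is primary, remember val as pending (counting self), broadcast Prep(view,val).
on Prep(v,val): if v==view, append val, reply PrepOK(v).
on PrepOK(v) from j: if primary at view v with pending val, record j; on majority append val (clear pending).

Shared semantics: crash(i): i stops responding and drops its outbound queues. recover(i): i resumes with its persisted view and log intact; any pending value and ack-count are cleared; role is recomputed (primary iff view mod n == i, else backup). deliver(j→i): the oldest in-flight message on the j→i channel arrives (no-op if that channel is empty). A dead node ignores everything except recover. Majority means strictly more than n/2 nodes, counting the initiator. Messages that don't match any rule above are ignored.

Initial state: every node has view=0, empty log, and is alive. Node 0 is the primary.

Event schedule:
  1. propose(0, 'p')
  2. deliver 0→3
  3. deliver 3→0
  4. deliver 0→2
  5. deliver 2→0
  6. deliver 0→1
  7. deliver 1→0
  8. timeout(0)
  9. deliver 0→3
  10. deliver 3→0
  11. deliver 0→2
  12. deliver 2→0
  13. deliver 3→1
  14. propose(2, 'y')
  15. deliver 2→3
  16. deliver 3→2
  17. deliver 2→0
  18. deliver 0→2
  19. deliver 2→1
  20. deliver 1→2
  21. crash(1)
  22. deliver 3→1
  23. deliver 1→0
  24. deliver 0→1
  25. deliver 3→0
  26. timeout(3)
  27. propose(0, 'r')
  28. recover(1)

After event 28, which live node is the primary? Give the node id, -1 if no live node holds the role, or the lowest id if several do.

-1

e1 propose(0,'p'): ·
e2 deliver 0→3: 3[back,v=0,p]
e3 deliver 3→0: ·
e4 deliver 0→2: 2[back,v=0,p]
e5 deliver 2→0: 0[prim,v=0,p]
e6 deliver 0→1: 1[back,v=0,p]
e7 deliver 1→0: ·
e8 timeout(0): 0[back,v=1,p]
e9 deliver 0→3: 3[back,v=1,p]
e10 deliver 3→0: ·
e11 deliver 0→2: 2[back,v=1,p]
e12 deliver 2→0: ·
e13 deliver 3→1: ·
e14 propose(2,'y'): ·
e15 deliver 2→3: ·
e16 deliver 3→2: ·
e17 deliver 2→0: ·
e18 deliver 0→2: ·
e19 deliver 2→1: ·
e20 deliver 1→2: ·
e21 crash(1): 1[✗back,v=0,p]
e22 deliver 3→1: ·
e23 deliver 1→0: ·
e24 deliver 0→1: ·
e25 deliver 3→0: ·
e26 timeout(3): 3[back,v=2,p]
e27 propose(0,'r'): ·
e28 recover(1): 1[back,v=0,p]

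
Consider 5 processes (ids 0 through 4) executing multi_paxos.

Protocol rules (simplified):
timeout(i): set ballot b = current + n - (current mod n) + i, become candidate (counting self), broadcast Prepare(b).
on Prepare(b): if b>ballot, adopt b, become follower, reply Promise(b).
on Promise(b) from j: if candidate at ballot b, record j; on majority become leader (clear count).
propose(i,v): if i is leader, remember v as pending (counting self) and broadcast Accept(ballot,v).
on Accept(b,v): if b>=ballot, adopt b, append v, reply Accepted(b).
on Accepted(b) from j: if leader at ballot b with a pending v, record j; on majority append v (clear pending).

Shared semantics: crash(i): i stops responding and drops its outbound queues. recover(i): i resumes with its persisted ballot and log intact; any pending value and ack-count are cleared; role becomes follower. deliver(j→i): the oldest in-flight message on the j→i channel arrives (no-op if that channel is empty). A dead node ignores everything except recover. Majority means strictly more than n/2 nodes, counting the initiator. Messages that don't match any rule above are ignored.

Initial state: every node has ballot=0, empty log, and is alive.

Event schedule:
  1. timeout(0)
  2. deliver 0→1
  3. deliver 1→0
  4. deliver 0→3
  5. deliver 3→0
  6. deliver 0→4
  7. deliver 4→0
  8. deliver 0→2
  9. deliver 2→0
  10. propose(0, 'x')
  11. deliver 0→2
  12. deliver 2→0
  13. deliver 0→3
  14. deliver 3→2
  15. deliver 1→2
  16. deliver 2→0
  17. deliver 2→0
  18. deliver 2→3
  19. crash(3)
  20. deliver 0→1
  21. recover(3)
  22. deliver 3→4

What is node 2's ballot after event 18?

1. timeout(0):  <0:cand b5 ->
2. deliver 0→1:  <1:foll b5 ->
3. deliver 1→0:  nop
4. deliver 0→3:  <3:foll b5 ->
5. deliver 3→0:  <0:lead b5 ->
6. deliver 0→4:  <4:foll b5 ->
7. deliver 4→0:  nop
8. deliver 0→2:  <2:foll b5 ->
9. deliver 2→0:  nop
10. propose(0,'x'):  nop
11. deliver 0→2:  <2:foll b5 x>
12. deliver 2→0:  nop
13. deliver 0→3:  <3:foll b5 x>
14. deliver 3→2:  nop
15. deliver 1→2:  nop
16. deliver 2→0:  nop
17. deliver 2→0:  nop
18. deliver 2→3:  nop

5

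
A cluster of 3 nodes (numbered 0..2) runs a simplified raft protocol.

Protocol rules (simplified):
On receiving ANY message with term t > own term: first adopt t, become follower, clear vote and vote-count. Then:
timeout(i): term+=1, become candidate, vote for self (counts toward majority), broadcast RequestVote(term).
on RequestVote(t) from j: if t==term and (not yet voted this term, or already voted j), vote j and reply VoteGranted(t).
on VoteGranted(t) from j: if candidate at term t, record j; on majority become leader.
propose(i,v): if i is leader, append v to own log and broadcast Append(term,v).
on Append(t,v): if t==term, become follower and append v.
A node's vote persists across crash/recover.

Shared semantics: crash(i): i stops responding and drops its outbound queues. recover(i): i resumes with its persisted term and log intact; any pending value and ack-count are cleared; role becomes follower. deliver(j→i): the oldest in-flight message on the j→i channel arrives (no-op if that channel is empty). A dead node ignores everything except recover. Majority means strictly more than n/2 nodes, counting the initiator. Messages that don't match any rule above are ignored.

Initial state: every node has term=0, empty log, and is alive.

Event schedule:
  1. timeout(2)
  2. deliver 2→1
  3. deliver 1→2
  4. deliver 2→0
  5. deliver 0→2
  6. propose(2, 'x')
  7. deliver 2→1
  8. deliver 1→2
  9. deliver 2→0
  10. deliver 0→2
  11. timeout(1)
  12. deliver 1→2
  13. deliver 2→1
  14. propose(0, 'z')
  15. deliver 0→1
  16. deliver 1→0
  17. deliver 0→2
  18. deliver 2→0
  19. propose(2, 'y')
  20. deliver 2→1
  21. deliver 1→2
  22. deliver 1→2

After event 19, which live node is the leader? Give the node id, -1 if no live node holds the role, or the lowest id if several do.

1

after 1 — timeout(2): n2:cand/t1/[-]
after 2 — deliver 2→1: n1:foll/t1/[-]
after 3 — deliver 1→2: n2:lead/t1/[-]
after 4 — deliver 2→0: n0:foll/t1/[-]
after 5 — deliver 0→2: ·
after 6 — propose(2,'x'): n2:lead/t1/[x]
after 7 — deliver 2→1: n1:foll/t1/[x]
after 8 — deliver 1→2: ·
after 9 — deliver 2→0: n0:foll/t1/[x]
after 10 — deliver 0→2: ·
after 11 — timeout(1): n1:cand/t2/[x]
after 12 — deliver 1→2: n2:foll/t2/[x]
after 13 — deliver 2→1: n1:lead/t2/[x]
after 14 — propose(0,'z'): ·
after 15 — deliver 0→1: ·
after 16 — deliver 1→0: n0:foll/t2/[x]
after 17 — deliver 0→2: ·
after 18 — deliver 2→0: ·
after 19 — propose(2,'y'): ·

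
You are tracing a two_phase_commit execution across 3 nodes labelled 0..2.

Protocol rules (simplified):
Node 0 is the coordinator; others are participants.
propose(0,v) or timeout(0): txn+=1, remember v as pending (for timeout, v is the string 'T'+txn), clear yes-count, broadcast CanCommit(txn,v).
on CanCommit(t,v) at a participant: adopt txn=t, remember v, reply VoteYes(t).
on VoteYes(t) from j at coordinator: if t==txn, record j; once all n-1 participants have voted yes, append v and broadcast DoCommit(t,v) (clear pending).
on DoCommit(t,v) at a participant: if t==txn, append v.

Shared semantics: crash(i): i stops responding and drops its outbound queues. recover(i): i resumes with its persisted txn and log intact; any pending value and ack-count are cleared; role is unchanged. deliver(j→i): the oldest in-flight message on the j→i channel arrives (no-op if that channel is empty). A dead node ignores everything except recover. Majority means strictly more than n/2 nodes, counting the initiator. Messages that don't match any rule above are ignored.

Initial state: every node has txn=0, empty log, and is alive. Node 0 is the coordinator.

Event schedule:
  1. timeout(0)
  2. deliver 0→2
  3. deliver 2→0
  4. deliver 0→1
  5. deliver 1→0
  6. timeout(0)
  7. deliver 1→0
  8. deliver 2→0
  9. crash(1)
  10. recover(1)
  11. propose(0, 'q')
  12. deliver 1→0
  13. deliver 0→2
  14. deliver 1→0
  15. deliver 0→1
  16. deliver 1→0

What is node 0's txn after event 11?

3

[1] timeout(0) → N0(coor t1 [-])
[2] deliver 0→2 → N2(part t1 [-])
[3] deliver 2→0 → ∅
[4] deliver 0→1 → N1(part t1 [-])
[5] deliver 1→0 → N0(coor t1 [T1])
[6] timeout(0) → N0(coor t2 [T1])
[7] deliver 1→0 → ∅
[8] deliver 2→0 → ∅
[9] crash(1) → N1(✗part t1 [-])
[10] recover(1) → N1(part t1 [-])
[11] propose(0,'q') → N0(coor t3 [T1])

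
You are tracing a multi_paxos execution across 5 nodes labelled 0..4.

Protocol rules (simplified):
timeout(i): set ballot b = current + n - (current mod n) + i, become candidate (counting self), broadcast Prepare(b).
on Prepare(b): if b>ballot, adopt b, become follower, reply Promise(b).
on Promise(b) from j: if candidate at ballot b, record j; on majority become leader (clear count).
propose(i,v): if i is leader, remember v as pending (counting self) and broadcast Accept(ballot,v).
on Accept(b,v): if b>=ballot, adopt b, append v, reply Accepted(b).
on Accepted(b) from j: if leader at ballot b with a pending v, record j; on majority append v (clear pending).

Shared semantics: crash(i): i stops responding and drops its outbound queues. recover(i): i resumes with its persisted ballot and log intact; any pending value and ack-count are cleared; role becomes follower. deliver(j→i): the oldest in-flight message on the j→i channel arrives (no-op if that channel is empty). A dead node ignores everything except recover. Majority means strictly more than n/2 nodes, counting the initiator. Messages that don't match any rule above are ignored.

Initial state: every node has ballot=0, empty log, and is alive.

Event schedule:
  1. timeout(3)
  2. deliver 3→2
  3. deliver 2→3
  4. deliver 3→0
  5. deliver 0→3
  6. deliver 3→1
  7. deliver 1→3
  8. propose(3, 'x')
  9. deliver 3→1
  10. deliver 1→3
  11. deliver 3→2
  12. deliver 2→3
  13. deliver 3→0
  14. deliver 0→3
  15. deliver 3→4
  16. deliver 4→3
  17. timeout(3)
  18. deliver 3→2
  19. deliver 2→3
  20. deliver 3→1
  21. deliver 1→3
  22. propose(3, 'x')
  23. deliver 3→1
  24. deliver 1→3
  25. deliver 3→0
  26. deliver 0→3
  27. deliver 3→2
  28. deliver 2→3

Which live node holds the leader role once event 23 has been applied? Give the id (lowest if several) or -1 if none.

3

step 1 timeout(3): 3={cand,b=8,log=-}
step 2 deliver 3→2: 2={foll,b=8,log=-}
step 3 deliver 2→3: —
step 4 deliver 3→0: 0={foll,b=8,log=-}
step 5 deliver 0→3: 3={lead,b=8,log=-}
step 6 deliver 3→1: 1={foll,b=8,log=-}
step 7 deliver 1→3: —
step 8 propose(3,'x'): —
step 9 deliver 3→1: 1={foll,b=8,log=x}
step 10 deliver 1→3: —
step 11 deliver 3→2: 2={foll,b=8,log=x}
step 12 deliver 2→3: 3={lead,b=8,log=x}
step 13 deliver 3→0: 0={foll,b=8,log=x}
step 14 deliver 0→3: —
step 15 deliver 3→4: 4={foll,b=8,log=-}
step 16 deliver 4→3: —
step 17 timeout(3): 3={cand,b=13,log=x}
step 18 deliver 3→2: 2={foll,b=13,log=x}
step 19 deliver 2→3: —
step 20 deliver 3→1: 1={foll,b=13,log=x}
step 21 deliver 1→3: 3={lead,b=13,log=x}
step 22 propose(3,'x'): —
step 23 deliver 3→1: 1={foll,b=13,log=x,x}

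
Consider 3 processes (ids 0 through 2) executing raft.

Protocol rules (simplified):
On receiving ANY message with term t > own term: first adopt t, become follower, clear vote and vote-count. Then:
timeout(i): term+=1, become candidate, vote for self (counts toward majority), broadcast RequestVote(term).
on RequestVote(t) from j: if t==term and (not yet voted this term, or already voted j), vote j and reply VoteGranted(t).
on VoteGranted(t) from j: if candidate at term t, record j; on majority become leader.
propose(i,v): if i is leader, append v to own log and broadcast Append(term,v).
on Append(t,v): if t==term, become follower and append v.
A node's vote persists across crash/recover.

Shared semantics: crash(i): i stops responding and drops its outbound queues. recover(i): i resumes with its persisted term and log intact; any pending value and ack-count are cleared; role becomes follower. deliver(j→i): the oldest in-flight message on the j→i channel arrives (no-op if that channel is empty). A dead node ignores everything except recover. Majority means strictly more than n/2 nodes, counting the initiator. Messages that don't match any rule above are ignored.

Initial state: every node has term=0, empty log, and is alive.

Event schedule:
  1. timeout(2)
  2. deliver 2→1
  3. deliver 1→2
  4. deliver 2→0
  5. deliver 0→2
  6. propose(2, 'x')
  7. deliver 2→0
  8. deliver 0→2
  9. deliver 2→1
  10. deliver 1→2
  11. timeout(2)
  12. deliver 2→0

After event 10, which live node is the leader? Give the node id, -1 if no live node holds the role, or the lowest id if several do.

1. timeout(2):  <2:cand t1 ->
2. deliver 2→1:  <1:foll t1 ->
3. deliver 1→2:  <2:lead t1 ->
4. deliver 2→0:  <0:foll t1 ->
5. deliver 0→2:  nop
6. propose(2,'x'):  <2:lead t1 x>
7. deliver 2→0:  <0:foll t1 x>
8. deliver 0→2:  nop
9. deliver 2→1:  <1:foll t1 x>
10. deliver 1→2:  nop

2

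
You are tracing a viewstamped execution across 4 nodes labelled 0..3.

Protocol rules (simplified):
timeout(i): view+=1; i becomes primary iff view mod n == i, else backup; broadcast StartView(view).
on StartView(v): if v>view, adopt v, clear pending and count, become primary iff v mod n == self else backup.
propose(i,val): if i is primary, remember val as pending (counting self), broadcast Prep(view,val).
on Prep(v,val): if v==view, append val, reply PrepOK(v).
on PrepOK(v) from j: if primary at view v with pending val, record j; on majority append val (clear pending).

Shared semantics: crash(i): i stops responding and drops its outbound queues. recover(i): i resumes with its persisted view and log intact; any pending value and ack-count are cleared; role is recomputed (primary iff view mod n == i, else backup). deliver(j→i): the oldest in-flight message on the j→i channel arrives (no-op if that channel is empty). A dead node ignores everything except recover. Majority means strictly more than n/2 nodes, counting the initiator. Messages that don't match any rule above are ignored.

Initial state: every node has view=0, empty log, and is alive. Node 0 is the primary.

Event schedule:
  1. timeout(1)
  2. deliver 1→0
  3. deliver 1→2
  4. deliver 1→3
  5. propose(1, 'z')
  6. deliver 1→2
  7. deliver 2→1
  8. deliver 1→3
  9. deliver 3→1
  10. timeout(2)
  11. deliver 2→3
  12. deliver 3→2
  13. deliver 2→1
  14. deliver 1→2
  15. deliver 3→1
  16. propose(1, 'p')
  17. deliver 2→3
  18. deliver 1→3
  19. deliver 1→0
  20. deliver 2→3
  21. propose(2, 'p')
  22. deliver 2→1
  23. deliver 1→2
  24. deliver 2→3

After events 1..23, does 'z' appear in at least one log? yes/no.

e1 timeout(1): 1[prim,v=1,-]
e2 deliver 1→0: 0[back,v=1,-]
e3 deliver 1→2: 2[back,v=1,-]
e4 deliver 1→3: 3[back,v=1,-]
e5 propose(1,'z'): ·
e6 deliver 1→2: 2[back,v=1,z]
e7 deliver 2→1: ·
e8 deliver 1→3: 3[back,v=1,z]
e9 deliver 3→1: 1[prim,v=1,z]
e10 timeout(2): 2[prim,v=2,z]
e11 deliver 2→3: 3[back,v=2,z]
e12 deliver 3→2: ·
e13 deliver 2→1: 1[back,v=2,z]
e14 deliver 1→2: ·
e15 deliver 3→1: ·
e16 propose(1,'p'): ·
e17 deliver 2→3: ·
e18 deliver 1→3: ·
e19 deliver 1→0: 0[back,v=1,z]
e20 deliver 2→3: ·
e21 propose(2,'p'): ·
e22 deliver 2→1: 1[back,v=2,z,p]
e23 deliver 1→2: ·

yes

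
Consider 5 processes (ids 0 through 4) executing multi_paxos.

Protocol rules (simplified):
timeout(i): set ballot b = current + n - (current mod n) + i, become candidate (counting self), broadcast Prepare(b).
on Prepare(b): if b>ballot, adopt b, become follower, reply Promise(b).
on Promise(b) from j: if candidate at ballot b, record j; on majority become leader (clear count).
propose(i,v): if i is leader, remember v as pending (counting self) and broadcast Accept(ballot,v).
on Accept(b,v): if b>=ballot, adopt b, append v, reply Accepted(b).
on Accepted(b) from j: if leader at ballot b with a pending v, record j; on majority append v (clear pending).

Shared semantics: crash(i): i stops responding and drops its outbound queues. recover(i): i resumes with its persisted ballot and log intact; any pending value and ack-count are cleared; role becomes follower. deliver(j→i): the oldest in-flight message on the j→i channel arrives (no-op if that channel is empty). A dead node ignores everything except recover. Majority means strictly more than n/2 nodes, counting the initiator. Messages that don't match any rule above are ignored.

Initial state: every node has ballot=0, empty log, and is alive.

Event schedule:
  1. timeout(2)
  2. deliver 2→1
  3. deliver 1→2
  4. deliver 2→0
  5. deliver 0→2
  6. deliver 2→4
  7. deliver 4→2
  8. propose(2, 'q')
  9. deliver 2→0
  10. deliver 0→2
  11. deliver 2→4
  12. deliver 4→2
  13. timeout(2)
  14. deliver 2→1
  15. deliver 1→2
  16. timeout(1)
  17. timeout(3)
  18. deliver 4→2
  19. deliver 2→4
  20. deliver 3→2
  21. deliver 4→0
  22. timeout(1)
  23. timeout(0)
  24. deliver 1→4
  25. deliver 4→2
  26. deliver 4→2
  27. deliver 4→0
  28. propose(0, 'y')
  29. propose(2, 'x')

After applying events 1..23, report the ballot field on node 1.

16

1. timeout(2):  <2:cand b7 ->
2. deliver 2→1:  <1:foll b7 ->
3. deliver 1→2:  nop
4. deliver 2→0:  <0:foll b7 ->
5. deliver 0→2:  <2:lead b7 ->
6. deliver 2→4:  <4:foll b7 ->
7. deliver 4→2:  nop
8. propose(2,'q'):  nop
9. deliver 2→0:  <0:foll b7 q>
10. deliver 0→2:  nop
11. deliver 2→4:  <4:foll b7 q>
12. deliver 4→2:  <2:lead b7 q>
13. timeout(2):  <2:cand b12 q>
14. deliver 2→1:  <1:foll b7 q>
15. deliver 1→2:  nop
16. timeout(1):  <1:cand b11 q>
17. timeout(3):  <3:cand b8 ->
18. deliver 4→2:  nop
19. deliver 2→4:  <4:foll b12 q>
20. deliver 3→2:  nop
21. deliver 4→0:  nop
22. timeout(1):  <1:cand b16 q>
23. timeout(0):  <0:cand b10 q>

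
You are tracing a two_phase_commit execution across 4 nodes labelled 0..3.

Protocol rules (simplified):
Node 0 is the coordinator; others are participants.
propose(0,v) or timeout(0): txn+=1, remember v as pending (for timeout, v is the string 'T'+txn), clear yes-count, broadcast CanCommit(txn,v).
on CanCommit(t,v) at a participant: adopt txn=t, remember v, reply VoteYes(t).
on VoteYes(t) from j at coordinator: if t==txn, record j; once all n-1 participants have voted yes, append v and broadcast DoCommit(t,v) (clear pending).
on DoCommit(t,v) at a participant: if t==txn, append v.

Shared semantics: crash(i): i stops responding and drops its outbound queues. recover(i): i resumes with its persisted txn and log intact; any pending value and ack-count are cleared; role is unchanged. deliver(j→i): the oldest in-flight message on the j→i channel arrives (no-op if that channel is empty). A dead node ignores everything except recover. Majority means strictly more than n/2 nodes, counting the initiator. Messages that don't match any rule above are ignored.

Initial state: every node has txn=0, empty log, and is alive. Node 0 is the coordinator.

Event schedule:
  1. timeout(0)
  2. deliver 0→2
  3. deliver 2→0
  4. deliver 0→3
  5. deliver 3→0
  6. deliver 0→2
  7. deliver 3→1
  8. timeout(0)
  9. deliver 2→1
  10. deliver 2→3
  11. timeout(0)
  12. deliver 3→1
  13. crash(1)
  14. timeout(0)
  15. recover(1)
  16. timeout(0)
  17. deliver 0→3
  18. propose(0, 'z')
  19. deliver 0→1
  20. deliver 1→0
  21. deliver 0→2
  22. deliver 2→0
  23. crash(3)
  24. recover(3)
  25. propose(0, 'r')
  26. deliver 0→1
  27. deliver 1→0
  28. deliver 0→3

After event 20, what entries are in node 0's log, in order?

empty

1. timeout(0):  <0:coor t1 ->
2. deliver 0→2:  <2:part t1 ->
3. deliver 2→0:  nop
4. deliver 0→3:  <3:part t1 ->
5. deliver 3→0:  nop
6. deliver 0→2:  nop
7. deliver 3→1:  nop
8. timeout(0):  <0:coor t2 ->
9. deliver 2→1:  nop
10. deliver 2→3:  nop
11. timeout(0):  <0:coor t3 ->
12. deliver 3→1:  nop
13. crash(1):  <1:✗part t0 ->
14. timeout(0):  <0:coor t4 ->
15. recover(1):  <1:part t0 ->
16. timeout(0):  <0:coor t5 ->
17. deliver 0→3:  <3:part t2 ->
18. propose(0,'z'):  <0:coor t6 ->
19. deliver 0→1:  <1:part t1 ->
20. deliver 1→0:  nop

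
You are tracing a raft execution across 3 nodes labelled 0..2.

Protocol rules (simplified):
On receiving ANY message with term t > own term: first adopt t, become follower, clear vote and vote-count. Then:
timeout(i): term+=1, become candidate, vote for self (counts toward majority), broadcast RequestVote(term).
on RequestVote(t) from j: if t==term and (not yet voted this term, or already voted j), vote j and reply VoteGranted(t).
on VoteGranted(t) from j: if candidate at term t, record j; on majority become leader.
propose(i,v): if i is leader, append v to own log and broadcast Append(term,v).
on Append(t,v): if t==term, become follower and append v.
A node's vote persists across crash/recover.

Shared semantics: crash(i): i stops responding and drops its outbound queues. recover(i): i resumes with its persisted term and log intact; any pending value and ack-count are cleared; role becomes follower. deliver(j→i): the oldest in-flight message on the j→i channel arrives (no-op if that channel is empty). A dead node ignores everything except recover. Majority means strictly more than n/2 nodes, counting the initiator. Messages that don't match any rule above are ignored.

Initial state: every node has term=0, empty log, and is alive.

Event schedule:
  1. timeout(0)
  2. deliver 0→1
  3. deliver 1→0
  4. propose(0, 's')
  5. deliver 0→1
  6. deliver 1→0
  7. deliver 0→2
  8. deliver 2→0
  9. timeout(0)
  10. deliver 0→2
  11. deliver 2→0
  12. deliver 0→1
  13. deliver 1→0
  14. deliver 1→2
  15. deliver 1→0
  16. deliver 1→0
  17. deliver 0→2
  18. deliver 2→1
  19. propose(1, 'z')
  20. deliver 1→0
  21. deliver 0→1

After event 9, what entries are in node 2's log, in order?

empty

1. timeout(0):  <0:cand t1 ->
2. deliver 0→1:  <1:foll t1 ->
3. deliver 1→0:  <0:lead t1 ->
4. propose(0,'s'):  <0:lead t1 s>
5. deliver 0→1:  <1:foll t1 s>
6. deliver 1→0:  nop
7. deliver 0→2:  <2:foll t1 ->
8. deliver 2→0:  nop
9. timeout(0):  <0:cand t2 s>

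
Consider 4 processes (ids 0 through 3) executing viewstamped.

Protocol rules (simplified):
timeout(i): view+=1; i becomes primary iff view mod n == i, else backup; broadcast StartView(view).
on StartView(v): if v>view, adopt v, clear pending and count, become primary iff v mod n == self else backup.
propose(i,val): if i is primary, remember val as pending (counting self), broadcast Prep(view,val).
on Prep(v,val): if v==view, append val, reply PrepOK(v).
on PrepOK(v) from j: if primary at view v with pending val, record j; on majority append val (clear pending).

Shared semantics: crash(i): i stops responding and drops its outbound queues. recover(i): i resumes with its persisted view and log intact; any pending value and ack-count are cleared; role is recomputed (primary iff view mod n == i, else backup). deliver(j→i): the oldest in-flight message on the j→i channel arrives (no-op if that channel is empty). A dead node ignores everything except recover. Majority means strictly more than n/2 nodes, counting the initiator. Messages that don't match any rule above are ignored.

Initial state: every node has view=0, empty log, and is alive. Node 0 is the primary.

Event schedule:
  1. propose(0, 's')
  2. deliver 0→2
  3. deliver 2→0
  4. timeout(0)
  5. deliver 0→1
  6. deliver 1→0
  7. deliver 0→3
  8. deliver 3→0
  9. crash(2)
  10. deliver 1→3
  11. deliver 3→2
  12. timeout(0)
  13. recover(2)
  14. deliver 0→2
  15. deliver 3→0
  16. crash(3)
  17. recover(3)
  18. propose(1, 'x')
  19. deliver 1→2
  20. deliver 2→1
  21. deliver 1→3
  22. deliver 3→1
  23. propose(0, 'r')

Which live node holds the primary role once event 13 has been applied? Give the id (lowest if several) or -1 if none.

-1

[1] propose(0,'s') → ∅
[2] deliver 0→2 → N2(back v0 [s])
[3] deliver 2→0 → ∅
[4] timeout(0) → N0(back v1 [-])
[5] deliver 0→1 → N1(back v0 [s])
[6] deliver 1→0 → ∅
[7] deliver 0→3 → N3(back v0 [s])
[8] deliver 3→0 → ∅
[9] crash(2) → N2(✗back v0 [s])
[10] deliver 1→3 → ∅
[11] deliver 3→2 → ∅
[12] timeout(0) → N0(back v2 [-])
[13] recover(2) → N2(back v0 [s])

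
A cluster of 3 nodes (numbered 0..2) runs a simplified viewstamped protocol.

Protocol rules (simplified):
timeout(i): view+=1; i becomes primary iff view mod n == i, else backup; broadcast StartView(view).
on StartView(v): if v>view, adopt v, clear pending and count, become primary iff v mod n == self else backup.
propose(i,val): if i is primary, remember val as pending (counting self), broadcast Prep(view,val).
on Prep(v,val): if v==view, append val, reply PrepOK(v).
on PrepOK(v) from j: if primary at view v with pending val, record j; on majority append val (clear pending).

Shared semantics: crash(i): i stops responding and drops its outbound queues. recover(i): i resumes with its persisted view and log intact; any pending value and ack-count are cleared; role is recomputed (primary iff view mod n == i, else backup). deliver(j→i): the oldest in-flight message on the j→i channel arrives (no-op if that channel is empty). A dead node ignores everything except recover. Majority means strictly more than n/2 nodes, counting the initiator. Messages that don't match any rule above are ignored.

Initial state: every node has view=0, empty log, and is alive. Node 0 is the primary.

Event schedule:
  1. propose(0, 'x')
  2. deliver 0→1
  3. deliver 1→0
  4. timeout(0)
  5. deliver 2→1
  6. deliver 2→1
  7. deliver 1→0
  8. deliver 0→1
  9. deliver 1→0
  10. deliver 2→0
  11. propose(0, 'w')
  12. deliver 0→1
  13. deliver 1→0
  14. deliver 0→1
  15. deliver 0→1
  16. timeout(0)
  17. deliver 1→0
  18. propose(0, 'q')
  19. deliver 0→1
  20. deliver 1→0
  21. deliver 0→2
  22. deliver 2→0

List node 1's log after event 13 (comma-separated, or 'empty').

after 1 — propose(0,'x'): ·
after 2 — deliver 0→1: n1:back/v0/[x]
after 3 — deliver 1→0: n0:prim/v0/[x]
after 4 — timeout(0): n0:back/v1/[x]
after 5 — deliver 2→1: ·
after 6 — deliver 2→1: ·
after 7 — deliver 1→0: ·
after 8 — deliver 0→1: n1:prim/v1/[x]
after 9 — deliver 1→0: ·
after 10 — deliver 2→0: ·
after 11 — propose(0,'w'): ·
after 12 — deliver 0→1: ·
after 13 — deliver 1→0: ·

x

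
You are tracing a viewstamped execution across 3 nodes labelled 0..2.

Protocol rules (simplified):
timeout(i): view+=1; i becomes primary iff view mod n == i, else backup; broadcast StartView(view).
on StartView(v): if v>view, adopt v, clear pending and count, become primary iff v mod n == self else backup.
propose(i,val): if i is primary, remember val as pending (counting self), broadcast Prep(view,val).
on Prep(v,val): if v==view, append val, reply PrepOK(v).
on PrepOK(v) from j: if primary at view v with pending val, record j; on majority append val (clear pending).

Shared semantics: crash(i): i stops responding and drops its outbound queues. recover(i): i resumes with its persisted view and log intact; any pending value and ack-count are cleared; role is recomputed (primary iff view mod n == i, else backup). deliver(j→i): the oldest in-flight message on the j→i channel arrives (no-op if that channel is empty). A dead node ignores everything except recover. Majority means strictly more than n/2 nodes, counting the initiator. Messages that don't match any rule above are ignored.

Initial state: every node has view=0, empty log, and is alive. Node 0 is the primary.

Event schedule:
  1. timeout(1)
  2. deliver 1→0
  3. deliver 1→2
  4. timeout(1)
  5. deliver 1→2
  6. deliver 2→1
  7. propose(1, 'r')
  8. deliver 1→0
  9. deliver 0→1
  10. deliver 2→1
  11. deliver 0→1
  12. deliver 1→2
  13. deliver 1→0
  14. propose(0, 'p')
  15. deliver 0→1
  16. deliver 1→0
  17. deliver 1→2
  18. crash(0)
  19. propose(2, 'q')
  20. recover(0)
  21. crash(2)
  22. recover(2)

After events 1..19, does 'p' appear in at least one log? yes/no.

no

e1 timeout(1): 1[prim,v=1,-]
e2 deliver 1→0: 0[back,v=1,-]
e3 deliver 1→2: 2[back,v=1,-]
e4 timeout(1): 1[back,v=2,-]
e5 deliver 1→2: 2[prim,v=2,-]
e6 deliver 2→1: ·
e7 propose(1,'r'): ·
e8 deliver 1→0: 0[back,v=2,-]
e9 deliver 0→1: ·
e10 deliver 2→1: ·
e11 deliver 0→1: ·
e12 deliver 1→2: ·
e13 deliver 1→0: ·
e14 propose(0,'p'): ·
e15 deliver 0→1: ·
e16 deliver 1→0: ·
e17 deliver 1→2: ·
e18 crash(0): 0[✗back,v=2,-]
e19 propose(2,'q'): ·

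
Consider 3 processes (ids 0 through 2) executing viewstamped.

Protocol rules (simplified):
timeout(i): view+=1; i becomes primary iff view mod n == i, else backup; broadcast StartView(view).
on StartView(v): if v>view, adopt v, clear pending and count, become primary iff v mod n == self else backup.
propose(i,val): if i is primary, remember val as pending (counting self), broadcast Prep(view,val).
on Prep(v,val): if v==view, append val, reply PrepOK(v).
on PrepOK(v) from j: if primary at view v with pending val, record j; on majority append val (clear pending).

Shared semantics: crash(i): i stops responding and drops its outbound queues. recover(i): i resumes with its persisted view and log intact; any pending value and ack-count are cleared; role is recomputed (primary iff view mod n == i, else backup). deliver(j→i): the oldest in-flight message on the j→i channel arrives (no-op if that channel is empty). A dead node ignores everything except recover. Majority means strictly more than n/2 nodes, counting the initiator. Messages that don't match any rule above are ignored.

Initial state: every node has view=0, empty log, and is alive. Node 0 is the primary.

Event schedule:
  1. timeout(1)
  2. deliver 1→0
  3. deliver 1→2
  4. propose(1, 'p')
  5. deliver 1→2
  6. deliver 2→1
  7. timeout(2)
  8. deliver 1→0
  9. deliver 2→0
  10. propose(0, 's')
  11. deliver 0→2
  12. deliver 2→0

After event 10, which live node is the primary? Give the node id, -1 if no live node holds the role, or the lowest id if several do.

1

1. timeout(1):  <1:prim v1 ->
2. deliver 1→0:  <0:back v1 ->
3. deliver 1→2:  <2:back v1 ->
4. propose(1,'p'):  nop
5. deliver 1→2:  <2:back v1 p>
6. deliver 2→1:  <1:prim v1 p>
7. timeout(2):  <2:prim v2 p>
8. deliver 1→0:  <0:back v1 p>
9. deliver 2→0:  <0:back v2 p>
10. propose(0,'s'):  nop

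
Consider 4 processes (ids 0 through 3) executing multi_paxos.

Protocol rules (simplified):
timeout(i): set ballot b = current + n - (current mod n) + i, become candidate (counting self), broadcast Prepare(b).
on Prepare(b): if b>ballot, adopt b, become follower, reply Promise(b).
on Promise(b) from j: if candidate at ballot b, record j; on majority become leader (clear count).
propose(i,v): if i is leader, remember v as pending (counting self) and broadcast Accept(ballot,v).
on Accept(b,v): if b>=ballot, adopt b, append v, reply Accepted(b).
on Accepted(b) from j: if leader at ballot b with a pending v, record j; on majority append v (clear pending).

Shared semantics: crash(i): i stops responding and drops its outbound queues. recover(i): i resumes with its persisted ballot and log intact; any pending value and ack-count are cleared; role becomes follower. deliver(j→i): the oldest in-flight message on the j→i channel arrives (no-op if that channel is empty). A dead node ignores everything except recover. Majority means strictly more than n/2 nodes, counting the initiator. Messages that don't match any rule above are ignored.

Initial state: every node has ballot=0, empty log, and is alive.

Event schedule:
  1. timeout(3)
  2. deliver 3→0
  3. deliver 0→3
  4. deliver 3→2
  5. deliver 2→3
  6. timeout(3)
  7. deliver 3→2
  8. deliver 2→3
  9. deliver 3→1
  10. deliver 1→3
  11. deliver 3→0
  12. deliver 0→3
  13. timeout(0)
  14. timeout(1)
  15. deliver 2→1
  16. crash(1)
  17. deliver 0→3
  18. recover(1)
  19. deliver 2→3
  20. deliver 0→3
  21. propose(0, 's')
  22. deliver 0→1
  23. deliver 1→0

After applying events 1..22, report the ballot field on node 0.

1. timeout(3):  <3:cand b7 ->
2. deliver 3→0:  <0:foll b7 ->
3. deliver 0→3:  nop
4. deliver 3→2:  <2:foll b7 ->
5. deliver 2→3:  <3:lead b7 ->
6. timeout(3):  <3:cand b11 ->
7. deliver 3→2:  <2:foll b11 ->
8. deliver 2→3:  nop
9. deliver 3→1:  <1:foll b7 ->
10. deliver 1→3:  nop
11. deliver 3→0:  <0:foll b11 ->
12. deliver 0→3:  <3:lead b11 ->
13. timeout(0):  <0:cand b12 ->
14. timeout(1):  <1:cand b9 ->
15. deliver 2→1:  nop
16. crash(1):  <1:✗cand b9 ->
17. deliver 0→3:  <3:foll b12 ->
18. recover(1):  <1:foll b9 ->
19. deliver 2→3:  nop
20. deliver 0→3:  nop
21. propose(0,'s'):  nop
22. deliver 0→1:  <1:foll b12 ->

12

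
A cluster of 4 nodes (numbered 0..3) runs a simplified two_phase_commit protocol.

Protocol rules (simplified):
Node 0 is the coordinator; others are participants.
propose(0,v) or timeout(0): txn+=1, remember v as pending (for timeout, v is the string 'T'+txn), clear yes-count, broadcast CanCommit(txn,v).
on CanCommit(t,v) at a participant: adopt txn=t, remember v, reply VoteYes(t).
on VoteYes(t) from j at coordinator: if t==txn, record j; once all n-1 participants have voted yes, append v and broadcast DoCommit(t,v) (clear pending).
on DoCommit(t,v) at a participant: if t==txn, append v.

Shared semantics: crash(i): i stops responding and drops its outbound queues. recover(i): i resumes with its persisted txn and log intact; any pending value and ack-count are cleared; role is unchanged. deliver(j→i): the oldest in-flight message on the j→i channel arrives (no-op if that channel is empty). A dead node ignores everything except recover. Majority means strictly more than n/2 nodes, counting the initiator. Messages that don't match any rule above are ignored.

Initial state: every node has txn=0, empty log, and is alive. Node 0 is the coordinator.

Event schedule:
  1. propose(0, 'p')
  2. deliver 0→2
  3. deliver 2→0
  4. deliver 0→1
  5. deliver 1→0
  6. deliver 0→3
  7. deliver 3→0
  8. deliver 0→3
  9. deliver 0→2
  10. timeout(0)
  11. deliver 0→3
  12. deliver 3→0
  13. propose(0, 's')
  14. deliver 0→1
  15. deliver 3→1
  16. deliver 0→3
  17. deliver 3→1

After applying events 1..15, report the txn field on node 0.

1. propose(0,'p'):  <0:coor t1 ->
2. deliver 0→2:  <2:part t1 ->
3. deliver 2→0:  nop
4. deliver 0→1:  <1:part t1 ->
5. deliver 1→0:  nop
6. deliver 0→3:  <3:part t1 ->
7. deliver 3→0:  <0:coor t1 p>
8. deliver 0→3:  <3:part t1 p>
9. deliver 0→2:  <2:part t1 p>
10. timeout(0):  <0:coor t2 p>
11. deliver 0→3:  <3:part t2 p>
12. deliver 3→0:  nop
13. propose(0,'s'):  <0:coor t3 p>
14. deliver 0→1:  <1:part t1 p>
15. deliver 3→1:  nop

3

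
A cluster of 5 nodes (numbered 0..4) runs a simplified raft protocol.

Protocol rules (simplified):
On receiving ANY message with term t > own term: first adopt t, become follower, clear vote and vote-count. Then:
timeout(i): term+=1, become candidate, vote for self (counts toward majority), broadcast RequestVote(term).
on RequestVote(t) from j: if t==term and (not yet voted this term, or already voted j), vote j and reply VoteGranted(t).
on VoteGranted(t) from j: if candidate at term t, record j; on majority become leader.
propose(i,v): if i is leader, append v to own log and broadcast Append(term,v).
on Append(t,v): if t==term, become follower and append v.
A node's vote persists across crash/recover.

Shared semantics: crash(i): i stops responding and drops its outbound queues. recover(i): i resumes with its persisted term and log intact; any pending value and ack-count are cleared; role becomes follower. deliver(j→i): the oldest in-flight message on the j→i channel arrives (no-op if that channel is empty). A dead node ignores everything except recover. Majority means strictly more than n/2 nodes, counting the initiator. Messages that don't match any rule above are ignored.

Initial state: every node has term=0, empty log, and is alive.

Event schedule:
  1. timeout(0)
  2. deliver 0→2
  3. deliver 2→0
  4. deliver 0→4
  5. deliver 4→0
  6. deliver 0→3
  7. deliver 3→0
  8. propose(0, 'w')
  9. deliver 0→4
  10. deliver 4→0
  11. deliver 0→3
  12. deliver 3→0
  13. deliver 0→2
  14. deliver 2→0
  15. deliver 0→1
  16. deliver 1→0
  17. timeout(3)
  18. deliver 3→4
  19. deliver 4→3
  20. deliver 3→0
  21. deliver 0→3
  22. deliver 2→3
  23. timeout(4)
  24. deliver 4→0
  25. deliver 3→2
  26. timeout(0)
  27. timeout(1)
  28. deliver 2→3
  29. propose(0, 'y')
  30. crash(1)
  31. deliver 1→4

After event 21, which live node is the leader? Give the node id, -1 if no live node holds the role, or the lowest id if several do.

3

e1 timeout(0): 0[cand,t=1,-]
e2 deliver 0→2: 2[foll,t=1,-]
e3 deliver 2→0: ·
e4 deliver 0→4: 4[foll,t=1,-]
e5 deliver 4→0: 0[lead,t=1,-]
e6 deliver 0→3: 3[foll,t=1,-]
e7 deliver 3→0: ·
e8 propose(0,'w'): 0[lead,t=1,w]
e9 deliver 0→4: 4[foll,t=1,w]
e10 deliver 4→0: ·
e11 deliver 0→3: 3[foll,t=1,w]
e12 deliver 3→0: ·
e13 deliver 0→2: 2[foll,t=1,w]
e14 deliver 2→0: ·
e15 deliver 0→1: 1[foll,t=1,-]
e16 deliver 1→0: ·
e17 timeout(3): 3[cand,t=2,w]
e18 deliver 3→4: 4[foll,t=2,w]
e19 deliver 4→3: ·
e20 deliver 3→0: 0[foll,t=2,w]
e21 deliver 0→3: 3[lead,t=2,w]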